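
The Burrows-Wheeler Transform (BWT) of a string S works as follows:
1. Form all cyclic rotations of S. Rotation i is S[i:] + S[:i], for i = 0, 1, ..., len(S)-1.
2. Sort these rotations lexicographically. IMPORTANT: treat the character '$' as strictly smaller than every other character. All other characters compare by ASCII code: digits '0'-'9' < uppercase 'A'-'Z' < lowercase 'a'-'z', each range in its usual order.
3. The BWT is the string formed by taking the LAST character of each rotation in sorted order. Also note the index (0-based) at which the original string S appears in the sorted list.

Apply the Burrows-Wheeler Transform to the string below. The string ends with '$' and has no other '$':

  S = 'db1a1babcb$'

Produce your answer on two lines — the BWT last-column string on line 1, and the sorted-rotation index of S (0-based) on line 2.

Answer: bba1bcd1ab$
10

Derivation:
All 11 rotations (rotation i = S[i:]+S[:i]):
  rot[0] = db1a1babcb$
  rot[1] = b1a1babcb$d
  rot[2] = 1a1babcb$db
  rot[3] = a1babcb$db1
  rot[4] = 1babcb$db1a
  rot[5] = babcb$db1a1
  rot[6] = abcb$db1a1b
  rot[7] = bcb$db1a1ba
  rot[8] = cb$db1a1bab
  rot[9] = b$db1a1babc
  rot[10] = $db1a1babcb
Sorted (with $ < everything):
  sorted[0] = $db1a1babcb  (last char: 'b')
  sorted[1] = 1a1babcb$db  (last char: 'b')
  sorted[2] = 1babcb$db1a  (last char: 'a')
  sorted[3] = a1babcb$db1  (last char: '1')
  sorted[4] = abcb$db1a1b  (last char: 'b')
  sorted[5] = b$db1a1babc  (last char: 'c')
  sorted[6] = b1a1babcb$d  (last char: 'd')
  sorted[7] = babcb$db1a1  (last char: '1')
  sorted[8] = bcb$db1a1ba  (last char: 'a')
  sorted[9] = cb$db1a1bab  (last char: 'b')
  sorted[10] = db1a1babcb$  (last char: '$')
Last column: bba1bcd1ab$
Original string S is at sorted index 10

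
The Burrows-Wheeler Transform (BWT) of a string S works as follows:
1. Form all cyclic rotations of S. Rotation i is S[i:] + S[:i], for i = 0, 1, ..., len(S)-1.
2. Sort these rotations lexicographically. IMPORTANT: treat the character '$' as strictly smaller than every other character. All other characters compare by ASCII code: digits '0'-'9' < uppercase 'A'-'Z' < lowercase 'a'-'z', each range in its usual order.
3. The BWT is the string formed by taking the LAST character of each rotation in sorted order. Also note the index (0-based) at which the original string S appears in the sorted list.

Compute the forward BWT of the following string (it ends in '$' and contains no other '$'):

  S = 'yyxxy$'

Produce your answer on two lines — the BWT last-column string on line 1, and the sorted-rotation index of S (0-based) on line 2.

All 6 rotations (rotation i = S[i:]+S[:i]):
  rot[0] = yyxxy$
  rot[1] = yxxy$y
  rot[2] = xxy$yy
  rot[3] = xy$yyx
  rot[4] = y$yyxx
  rot[5] = $yyxxy
Sorted (with $ < everything):
  sorted[0] = $yyxxy  (last char: 'y')
  sorted[1] = xxy$yy  (last char: 'y')
  sorted[2] = xy$yyx  (last char: 'x')
  sorted[3] = y$yyxx  (last char: 'x')
  sorted[4] = yxxy$y  (last char: 'y')
  sorted[5] = yyxxy$  (last char: '$')
Last column: yyxxy$
Original string S is at sorted index 5

Answer: yyxxy$
5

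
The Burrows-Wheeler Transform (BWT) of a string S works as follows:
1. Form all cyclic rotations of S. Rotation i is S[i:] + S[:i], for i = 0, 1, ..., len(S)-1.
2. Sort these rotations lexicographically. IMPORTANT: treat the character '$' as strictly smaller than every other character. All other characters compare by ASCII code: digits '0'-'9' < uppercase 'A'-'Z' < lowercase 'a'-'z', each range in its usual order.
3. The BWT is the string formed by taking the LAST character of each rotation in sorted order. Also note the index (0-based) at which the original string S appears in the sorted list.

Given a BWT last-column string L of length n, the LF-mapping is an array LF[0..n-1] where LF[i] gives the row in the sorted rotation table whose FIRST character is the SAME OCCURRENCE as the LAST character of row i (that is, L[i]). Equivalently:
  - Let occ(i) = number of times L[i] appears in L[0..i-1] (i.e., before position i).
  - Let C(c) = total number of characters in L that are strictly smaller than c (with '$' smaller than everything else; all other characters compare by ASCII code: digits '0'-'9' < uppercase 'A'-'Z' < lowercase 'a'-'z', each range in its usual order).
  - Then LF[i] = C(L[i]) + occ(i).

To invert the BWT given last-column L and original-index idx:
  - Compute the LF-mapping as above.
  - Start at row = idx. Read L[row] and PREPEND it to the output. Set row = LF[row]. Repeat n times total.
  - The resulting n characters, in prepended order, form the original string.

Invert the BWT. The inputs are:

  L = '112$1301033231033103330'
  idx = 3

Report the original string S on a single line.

Answer: 0303333312132010331101$

Derivation:
LF mapping: 6 7 12 0 8 14 1 9 2 15 16 13 17 10 3 18 19 11 4 20 21 22 5
Walk LF starting at row 3, prepending L[row]:
  step 1: row=3, L[3]='$', prepend. Next row=LF[3]=0
  step 2: row=0, L[0]='1', prepend. Next row=LF[0]=6
  step 3: row=6, L[6]='0', prepend. Next row=LF[6]=1
  step 4: row=1, L[1]='1', prepend. Next row=LF[1]=7
  step 5: row=7, L[7]='1', prepend. Next row=LF[7]=9
  step 6: row=9, L[9]='3', prepend. Next row=LF[9]=15
  step 7: row=15, L[15]='3', prepend. Next row=LF[15]=18
  step 8: row=18, L[18]='0', prepend. Next row=LF[18]=4
  step 9: row=4, L[4]='1', prepend. Next row=LF[4]=8
  step 10: row=8, L[8]='0', prepend. Next row=LF[8]=2
  step 11: row=2, L[2]='2', prepend. Next row=LF[2]=12
  step 12: row=12, L[12]='3', prepend. Next row=LF[12]=17
  step 13: row=17, L[17]='1', prepend. Next row=LF[17]=11
  step 14: row=11, L[11]='2', prepend. Next row=LF[11]=13
  step 15: row=13, L[13]='1', prepend. Next row=LF[13]=10
  step 16: row=10, L[10]='3', prepend. Next row=LF[10]=16
  step 17: row=16, L[16]='3', prepend. Next row=LF[16]=19
  step 18: row=19, L[19]='3', prepend. Next row=LF[19]=20
  step 19: row=20, L[20]='3', prepend. Next row=LF[20]=21
  step 20: row=21, L[21]='3', prepend. Next row=LF[21]=22
  step 21: row=22, L[22]='0', prepend. Next row=LF[22]=5
  step 22: row=5, L[5]='3', prepend. Next row=LF[5]=14
  step 23: row=14, L[14]='0', prepend. Next row=LF[14]=3
Reversed output: 0303333312132010331101$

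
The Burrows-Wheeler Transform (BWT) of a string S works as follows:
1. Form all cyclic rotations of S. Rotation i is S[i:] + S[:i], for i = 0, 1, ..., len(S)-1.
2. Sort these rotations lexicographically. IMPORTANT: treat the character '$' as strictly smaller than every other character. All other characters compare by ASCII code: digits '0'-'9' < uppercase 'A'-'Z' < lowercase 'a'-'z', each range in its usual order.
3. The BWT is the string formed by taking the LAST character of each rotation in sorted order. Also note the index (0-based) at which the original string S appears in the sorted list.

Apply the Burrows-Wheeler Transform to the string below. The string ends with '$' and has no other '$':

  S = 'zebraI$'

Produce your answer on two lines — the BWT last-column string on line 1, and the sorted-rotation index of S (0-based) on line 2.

Answer: Iarezb$
6

Derivation:
All 7 rotations (rotation i = S[i:]+S[:i]):
  rot[0] = zebraI$
  rot[1] = ebraI$z
  rot[2] = braI$ze
  rot[3] = raI$zeb
  rot[4] = aI$zebr
  rot[5] = I$zebra
  rot[6] = $zebraI
Sorted (with $ < everything):
  sorted[0] = $zebraI  (last char: 'I')
  sorted[1] = I$zebra  (last char: 'a')
  sorted[2] = aI$zebr  (last char: 'r')
  sorted[3] = braI$ze  (last char: 'e')
  sorted[4] = ebraI$z  (last char: 'z')
  sorted[5] = raI$zeb  (last char: 'b')
  sorted[6] = zebraI$  (last char: '$')
Last column: Iarezb$
Original string S is at sorted index 6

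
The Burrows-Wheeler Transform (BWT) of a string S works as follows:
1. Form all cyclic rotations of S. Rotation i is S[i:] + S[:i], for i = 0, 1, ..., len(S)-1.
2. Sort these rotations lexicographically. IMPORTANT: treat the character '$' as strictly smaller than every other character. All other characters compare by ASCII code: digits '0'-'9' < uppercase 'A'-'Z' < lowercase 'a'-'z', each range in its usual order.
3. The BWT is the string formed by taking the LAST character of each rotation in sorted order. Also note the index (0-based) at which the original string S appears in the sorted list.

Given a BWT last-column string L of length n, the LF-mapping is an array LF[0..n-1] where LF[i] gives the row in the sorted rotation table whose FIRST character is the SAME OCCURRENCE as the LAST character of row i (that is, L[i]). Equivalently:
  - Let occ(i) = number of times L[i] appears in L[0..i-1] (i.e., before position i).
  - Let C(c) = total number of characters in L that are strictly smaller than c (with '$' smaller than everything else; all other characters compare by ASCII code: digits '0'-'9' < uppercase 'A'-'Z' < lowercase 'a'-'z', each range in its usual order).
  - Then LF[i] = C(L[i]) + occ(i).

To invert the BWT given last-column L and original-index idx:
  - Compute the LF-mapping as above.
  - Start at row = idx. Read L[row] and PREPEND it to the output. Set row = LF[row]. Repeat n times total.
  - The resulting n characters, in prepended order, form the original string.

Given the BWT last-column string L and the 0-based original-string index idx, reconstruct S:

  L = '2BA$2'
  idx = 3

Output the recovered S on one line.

Answer: A2B2$

Derivation:
LF mapping: 1 4 3 0 2
Walk LF starting at row 3, prepending L[row]:
  step 1: row=3, L[3]='$', prepend. Next row=LF[3]=0
  step 2: row=0, L[0]='2', prepend. Next row=LF[0]=1
  step 3: row=1, L[1]='B', prepend. Next row=LF[1]=4
  step 4: row=4, L[4]='2', prepend. Next row=LF[4]=2
  step 5: row=2, L[2]='A', prepend. Next row=LF[2]=3
Reversed output: A2B2$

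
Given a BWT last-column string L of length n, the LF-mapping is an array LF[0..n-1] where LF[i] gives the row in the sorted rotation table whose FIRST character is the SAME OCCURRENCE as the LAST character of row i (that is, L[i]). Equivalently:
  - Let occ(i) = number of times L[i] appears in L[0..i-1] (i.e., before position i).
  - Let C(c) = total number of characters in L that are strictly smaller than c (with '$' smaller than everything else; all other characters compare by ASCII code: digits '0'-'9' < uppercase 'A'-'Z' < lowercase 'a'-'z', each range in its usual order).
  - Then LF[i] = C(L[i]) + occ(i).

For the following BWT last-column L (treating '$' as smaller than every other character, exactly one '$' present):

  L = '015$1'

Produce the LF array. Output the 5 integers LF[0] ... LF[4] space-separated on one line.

Answer: 1 2 4 0 3

Derivation:
Char counts: '$':1, '0':1, '1':2, '5':1
C (first-col start): C('$')=0, C('0')=1, C('1')=2, C('5')=4
L[0]='0': occ=0, LF[0]=C('0')+0=1+0=1
L[1]='1': occ=0, LF[1]=C('1')+0=2+0=2
L[2]='5': occ=0, LF[2]=C('5')+0=4+0=4
L[3]='$': occ=0, LF[3]=C('$')+0=0+0=0
L[4]='1': occ=1, LF[4]=C('1')+1=2+1=3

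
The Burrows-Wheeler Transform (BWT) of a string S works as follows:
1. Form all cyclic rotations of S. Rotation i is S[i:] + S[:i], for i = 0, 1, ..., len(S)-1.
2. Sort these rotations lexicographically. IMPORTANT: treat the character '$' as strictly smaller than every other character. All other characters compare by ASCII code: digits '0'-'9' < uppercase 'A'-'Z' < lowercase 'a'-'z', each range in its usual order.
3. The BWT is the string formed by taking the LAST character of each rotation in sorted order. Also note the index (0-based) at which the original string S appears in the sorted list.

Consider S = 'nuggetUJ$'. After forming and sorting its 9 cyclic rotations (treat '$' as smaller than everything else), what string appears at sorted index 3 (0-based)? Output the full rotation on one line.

All 9 rotations (rotation i = S[i:]+S[:i]):
  rot[0] = nuggetUJ$
  rot[1] = uggetUJ$n
  rot[2] = ggetUJ$nu
  rot[3] = getUJ$nug
  rot[4] = etUJ$nugg
  rot[5] = tUJ$nugge
  rot[6] = UJ$nugget
  rot[7] = J$nuggetU
  rot[8] = $nuggetUJ
Sorted (with $ < everything):
  sorted[0] = $nuggetUJ
  sorted[1] = J$nuggetU
  sorted[2] = UJ$nugget
  sorted[3] = etUJ$nugg
  sorted[4] = getUJ$nug
  sorted[5] = ggetUJ$nu
  sorted[6] = nuggetUJ$
  sorted[7] = tUJ$nugge
  sorted[8] = uggetUJ$n
sorted[3] = etUJ$nugg

Answer: etUJ$nugg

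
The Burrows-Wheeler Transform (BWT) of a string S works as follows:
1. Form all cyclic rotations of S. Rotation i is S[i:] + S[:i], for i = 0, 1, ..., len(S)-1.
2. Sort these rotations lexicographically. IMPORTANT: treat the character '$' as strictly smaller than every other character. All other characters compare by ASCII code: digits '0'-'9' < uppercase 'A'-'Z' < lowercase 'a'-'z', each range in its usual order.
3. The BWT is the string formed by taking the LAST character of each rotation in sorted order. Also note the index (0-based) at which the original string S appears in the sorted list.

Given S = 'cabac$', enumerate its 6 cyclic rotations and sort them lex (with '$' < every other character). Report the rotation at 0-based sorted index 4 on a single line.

All 6 rotations (rotation i = S[i:]+S[:i]):
  rot[0] = cabac$
  rot[1] = abac$c
  rot[2] = bac$ca
  rot[3] = ac$cab
  rot[4] = c$caba
  rot[5] = $cabac
Sorted (with $ < everything):
  sorted[0] = $cabac
  sorted[1] = abac$c
  sorted[2] = ac$cab
  sorted[3] = bac$ca
  sorted[4] = c$caba
  sorted[5] = cabac$
sorted[4] = c$caba

Answer: c$caba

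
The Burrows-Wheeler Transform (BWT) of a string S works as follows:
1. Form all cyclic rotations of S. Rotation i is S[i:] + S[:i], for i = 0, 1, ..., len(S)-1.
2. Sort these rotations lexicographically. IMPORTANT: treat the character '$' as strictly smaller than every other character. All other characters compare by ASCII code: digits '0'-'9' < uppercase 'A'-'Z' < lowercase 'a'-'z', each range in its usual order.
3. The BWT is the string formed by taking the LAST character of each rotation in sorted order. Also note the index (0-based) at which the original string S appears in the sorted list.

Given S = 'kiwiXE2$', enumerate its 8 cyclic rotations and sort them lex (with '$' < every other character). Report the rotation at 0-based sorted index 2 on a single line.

All 8 rotations (rotation i = S[i:]+S[:i]):
  rot[0] = kiwiXE2$
  rot[1] = iwiXE2$k
  rot[2] = wiXE2$ki
  rot[3] = iXE2$kiw
  rot[4] = XE2$kiwi
  rot[5] = E2$kiwiX
  rot[6] = 2$kiwiXE
  rot[7] = $kiwiXE2
Sorted (with $ < everything):
  sorted[0] = $kiwiXE2
  sorted[1] = 2$kiwiXE
  sorted[2] = E2$kiwiX
  sorted[3] = XE2$kiwi
  sorted[4] = iXE2$kiw
  sorted[5] = iwiXE2$k
  sorted[6] = kiwiXE2$
  sorted[7] = wiXE2$ki
sorted[2] = E2$kiwiX

Answer: E2$kiwiX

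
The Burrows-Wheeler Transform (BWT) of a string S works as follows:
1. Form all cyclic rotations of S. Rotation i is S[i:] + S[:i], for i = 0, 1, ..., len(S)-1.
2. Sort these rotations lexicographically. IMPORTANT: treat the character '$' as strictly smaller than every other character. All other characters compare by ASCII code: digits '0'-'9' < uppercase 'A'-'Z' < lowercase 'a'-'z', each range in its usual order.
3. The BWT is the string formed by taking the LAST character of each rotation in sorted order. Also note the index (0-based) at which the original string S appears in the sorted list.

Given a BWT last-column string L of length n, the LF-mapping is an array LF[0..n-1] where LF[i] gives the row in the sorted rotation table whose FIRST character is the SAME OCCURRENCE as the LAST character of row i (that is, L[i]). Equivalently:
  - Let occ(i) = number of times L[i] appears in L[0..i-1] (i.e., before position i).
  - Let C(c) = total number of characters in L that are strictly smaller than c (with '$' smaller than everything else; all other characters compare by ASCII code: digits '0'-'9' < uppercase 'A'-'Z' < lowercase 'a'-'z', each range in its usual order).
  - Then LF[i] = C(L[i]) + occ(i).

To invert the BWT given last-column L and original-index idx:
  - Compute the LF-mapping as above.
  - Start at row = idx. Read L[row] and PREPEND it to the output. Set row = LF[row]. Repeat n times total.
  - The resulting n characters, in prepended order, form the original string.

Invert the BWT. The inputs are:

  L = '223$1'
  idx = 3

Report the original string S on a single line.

LF mapping: 2 3 4 0 1
Walk LF starting at row 3, prepending L[row]:
  step 1: row=3, L[3]='$', prepend. Next row=LF[3]=0
  step 2: row=0, L[0]='2', prepend. Next row=LF[0]=2
  step 3: row=2, L[2]='3', prepend. Next row=LF[2]=4
  step 4: row=4, L[4]='1', prepend. Next row=LF[4]=1
  step 5: row=1, L[1]='2', prepend. Next row=LF[1]=3
Reversed output: 2132$

Answer: 2132$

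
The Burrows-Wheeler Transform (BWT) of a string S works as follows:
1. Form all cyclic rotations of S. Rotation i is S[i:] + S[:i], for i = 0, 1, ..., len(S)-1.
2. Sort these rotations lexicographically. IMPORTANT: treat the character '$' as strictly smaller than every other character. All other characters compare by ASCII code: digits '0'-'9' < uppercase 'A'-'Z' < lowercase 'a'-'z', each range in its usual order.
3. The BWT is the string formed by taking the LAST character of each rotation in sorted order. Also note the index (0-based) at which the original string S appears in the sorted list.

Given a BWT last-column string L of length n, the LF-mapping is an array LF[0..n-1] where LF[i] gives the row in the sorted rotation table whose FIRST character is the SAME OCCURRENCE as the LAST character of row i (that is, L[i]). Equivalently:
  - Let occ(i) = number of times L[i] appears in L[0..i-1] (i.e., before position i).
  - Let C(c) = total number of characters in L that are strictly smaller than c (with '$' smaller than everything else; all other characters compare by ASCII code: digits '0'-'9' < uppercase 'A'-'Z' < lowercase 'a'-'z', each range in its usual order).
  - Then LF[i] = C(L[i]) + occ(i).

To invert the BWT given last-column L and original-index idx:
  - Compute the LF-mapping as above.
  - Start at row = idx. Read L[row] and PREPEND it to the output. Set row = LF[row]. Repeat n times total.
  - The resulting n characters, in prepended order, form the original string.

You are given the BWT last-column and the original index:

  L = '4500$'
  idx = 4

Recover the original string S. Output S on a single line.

Answer: 5004$

Derivation:
LF mapping: 3 4 1 2 0
Walk LF starting at row 4, prepending L[row]:
  step 1: row=4, L[4]='$', prepend. Next row=LF[4]=0
  step 2: row=0, L[0]='4', prepend. Next row=LF[0]=3
  step 3: row=3, L[3]='0', prepend. Next row=LF[3]=2
  step 4: row=2, L[2]='0', prepend. Next row=LF[2]=1
  step 5: row=1, L[1]='5', prepend. Next row=LF[1]=4
Reversed output: 5004$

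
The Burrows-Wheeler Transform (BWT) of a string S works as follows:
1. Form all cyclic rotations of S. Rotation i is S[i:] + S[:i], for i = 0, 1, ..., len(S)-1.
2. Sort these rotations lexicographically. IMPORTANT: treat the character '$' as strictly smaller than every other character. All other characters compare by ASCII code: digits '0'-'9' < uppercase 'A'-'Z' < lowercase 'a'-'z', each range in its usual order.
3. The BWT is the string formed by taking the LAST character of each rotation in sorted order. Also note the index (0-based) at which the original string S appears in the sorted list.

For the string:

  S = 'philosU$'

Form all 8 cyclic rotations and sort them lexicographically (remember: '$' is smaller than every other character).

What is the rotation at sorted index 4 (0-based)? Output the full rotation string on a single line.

Answer: losU$phi

Derivation:
All 8 rotations (rotation i = S[i:]+S[:i]):
  rot[0] = philosU$
  rot[1] = hilosU$p
  rot[2] = ilosU$ph
  rot[3] = losU$phi
  rot[4] = osU$phil
  rot[5] = sU$philo
  rot[6] = U$philos
  rot[7] = $philosU
Sorted (with $ < everything):
  sorted[0] = $philosU
  sorted[1] = U$philos
  sorted[2] = hilosU$p
  sorted[3] = ilosU$ph
  sorted[4] = losU$phi
  sorted[5] = osU$phil
  sorted[6] = philosU$
  sorted[7] = sU$philo
sorted[4] = losU$phi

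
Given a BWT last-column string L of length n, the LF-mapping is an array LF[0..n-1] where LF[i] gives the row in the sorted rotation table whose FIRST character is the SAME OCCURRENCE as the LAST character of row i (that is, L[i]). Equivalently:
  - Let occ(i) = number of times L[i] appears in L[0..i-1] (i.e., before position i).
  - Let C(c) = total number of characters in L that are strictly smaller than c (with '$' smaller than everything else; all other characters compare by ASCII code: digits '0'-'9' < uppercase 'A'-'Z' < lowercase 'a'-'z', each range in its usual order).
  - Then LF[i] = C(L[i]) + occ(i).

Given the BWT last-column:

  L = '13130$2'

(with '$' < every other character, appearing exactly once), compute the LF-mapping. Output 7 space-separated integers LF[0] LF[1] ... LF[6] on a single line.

Answer: 2 5 3 6 1 0 4

Derivation:
Char counts: '$':1, '0':1, '1':2, '2':1, '3':2
C (first-col start): C('$')=0, C('0')=1, C('1')=2, C('2')=4, C('3')=5
L[0]='1': occ=0, LF[0]=C('1')+0=2+0=2
L[1]='3': occ=0, LF[1]=C('3')+0=5+0=5
L[2]='1': occ=1, LF[2]=C('1')+1=2+1=3
L[3]='3': occ=1, LF[3]=C('3')+1=5+1=6
L[4]='0': occ=0, LF[4]=C('0')+0=1+0=1
L[5]='$': occ=0, LF[5]=C('$')+0=0+0=0
L[6]='2': occ=0, LF[6]=C('2')+0=4+0=4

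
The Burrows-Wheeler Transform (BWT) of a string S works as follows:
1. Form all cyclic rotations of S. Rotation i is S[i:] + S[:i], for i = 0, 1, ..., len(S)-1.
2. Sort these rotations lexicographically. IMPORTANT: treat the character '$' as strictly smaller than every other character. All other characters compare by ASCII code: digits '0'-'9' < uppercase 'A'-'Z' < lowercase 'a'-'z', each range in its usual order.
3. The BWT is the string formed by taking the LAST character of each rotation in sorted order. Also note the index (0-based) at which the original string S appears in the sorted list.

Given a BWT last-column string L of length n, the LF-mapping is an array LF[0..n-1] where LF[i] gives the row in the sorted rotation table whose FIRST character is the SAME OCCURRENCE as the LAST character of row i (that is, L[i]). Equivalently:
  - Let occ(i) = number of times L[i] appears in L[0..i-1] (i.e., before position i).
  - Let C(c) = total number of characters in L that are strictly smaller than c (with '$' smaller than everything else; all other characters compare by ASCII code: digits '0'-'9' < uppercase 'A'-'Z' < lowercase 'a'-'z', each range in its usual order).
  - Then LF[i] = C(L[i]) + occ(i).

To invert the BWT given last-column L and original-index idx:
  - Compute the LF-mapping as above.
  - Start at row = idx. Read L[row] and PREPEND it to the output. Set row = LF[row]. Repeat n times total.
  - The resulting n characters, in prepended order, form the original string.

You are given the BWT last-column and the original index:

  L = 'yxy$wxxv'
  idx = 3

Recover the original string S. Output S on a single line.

LF mapping: 6 3 7 0 2 4 5 1
Walk LF starting at row 3, prepending L[row]:
  step 1: row=3, L[3]='$', prepend. Next row=LF[3]=0
  step 2: row=0, L[0]='y', prepend. Next row=LF[0]=6
  step 3: row=6, L[6]='x', prepend. Next row=LF[6]=5
  step 4: row=5, L[5]='x', prepend. Next row=LF[5]=4
  step 5: row=4, L[4]='w', prepend. Next row=LF[4]=2
  step 6: row=2, L[2]='y', prepend. Next row=LF[2]=7
  step 7: row=7, L[7]='v', prepend. Next row=LF[7]=1
  step 8: row=1, L[1]='x', prepend. Next row=LF[1]=3
Reversed output: xvywxxy$

Answer: xvywxxy$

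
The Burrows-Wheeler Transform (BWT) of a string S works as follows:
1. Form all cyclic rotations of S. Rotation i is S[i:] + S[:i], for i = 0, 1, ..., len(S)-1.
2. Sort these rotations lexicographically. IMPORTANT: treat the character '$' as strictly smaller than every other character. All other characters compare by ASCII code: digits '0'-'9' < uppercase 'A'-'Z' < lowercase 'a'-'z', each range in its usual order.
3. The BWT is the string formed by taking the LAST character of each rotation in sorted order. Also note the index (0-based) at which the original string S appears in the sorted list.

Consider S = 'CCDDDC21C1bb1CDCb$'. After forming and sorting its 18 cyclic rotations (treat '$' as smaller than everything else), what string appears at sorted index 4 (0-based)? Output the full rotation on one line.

All 18 rotations (rotation i = S[i:]+S[:i]):
  rot[0] = CCDDDC21C1bb1CDCb$
  rot[1] = CDDDC21C1bb1CDCb$C
  rot[2] = DDDC21C1bb1CDCb$CC
  rot[3] = DDC21C1bb1CDCb$CCD
  rot[4] = DC21C1bb1CDCb$CCDD
  rot[5] = C21C1bb1CDCb$CCDDD
  rot[6] = 21C1bb1CDCb$CCDDDC
  rot[7] = 1C1bb1CDCb$CCDDDC2
  rot[8] = C1bb1CDCb$CCDDDC21
  rot[9] = 1bb1CDCb$CCDDDC21C
  rot[10] = bb1CDCb$CCDDDC21C1
  rot[11] = b1CDCb$CCDDDC21C1b
  rot[12] = 1CDCb$CCDDDC21C1bb
  rot[13] = CDCb$CCDDDC21C1bb1
  rot[14] = DCb$CCDDDC21C1bb1C
  rot[15] = Cb$CCDDDC21C1bb1CD
  rot[16] = b$CCDDDC21C1bb1CDC
  rot[17] = $CCDDDC21C1bb1CDCb
Sorted (with $ < everything):
  sorted[0] = $CCDDDC21C1bb1CDCb
  sorted[1] = 1C1bb1CDCb$CCDDDC2
  sorted[2] = 1CDCb$CCDDDC21C1bb
  sorted[3] = 1bb1CDCb$CCDDDC21C
  sorted[4] = 21C1bb1CDCb$CCDDDC
  sorted[5] = C1bb1CDCb$CCDDDC21
  sorted[6] = C21C1bb1CDCb$CCDDD
  sorted[7] = CCDDDC21C1bb1CDCb$
  sorted[8] = CDCb$CCDDDC21C1bb1
  sorted[9] = CDDDC21C1bb1CDCb$C
  sorted[10] = Cb$CCDDDC21C1bb1CD
  sorted[11] = DC21C1bb1CDCb$CCDD
  sorted[12] = DCb$CCDDDC21C1bb1C
  sorted[13] = DDC21C1bb1CDCb$CCD
  sorted[14] = DDDC21C1bb1CDCb$CC
  sorted[15] = b$CCDDDC21C1bb1CDC
  sorted[16] = b1CDCb$CCDDDC21C1b
  sorted[17] = bb1CDCb$CCDDDC21C1
sorted[4] = 21C1bb1CDCb$CCDDDC

Answer: 21C1bb1CDCb$CCDDDC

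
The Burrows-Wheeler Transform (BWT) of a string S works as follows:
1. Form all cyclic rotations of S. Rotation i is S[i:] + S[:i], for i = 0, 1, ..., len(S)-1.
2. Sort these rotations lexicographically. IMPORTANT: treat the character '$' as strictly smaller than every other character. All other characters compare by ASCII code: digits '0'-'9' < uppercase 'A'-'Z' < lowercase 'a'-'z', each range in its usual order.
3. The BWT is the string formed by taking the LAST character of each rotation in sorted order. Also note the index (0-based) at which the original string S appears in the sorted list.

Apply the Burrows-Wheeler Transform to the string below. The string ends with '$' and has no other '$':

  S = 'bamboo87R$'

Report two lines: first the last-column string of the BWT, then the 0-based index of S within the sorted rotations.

Answer: R8o7b$maob
5

Derivation:
All 10 rotations (rotation i = S[i:]+S[:i]):
  rot[0] = bamboo87R$
  rot[1] = amboo87R$b
  rot[2] = mboo87R$ba
  rot[3] = boo87R$bam
  rot[4] = oo87R$bamb
  rot[5] = o87R$bambo
  rot[6] = 87R$bamboo
  rot[7] = 7R$bamboo8
  rot[8] = R$bamboo87
  rot[9] = $bamboo87R
Sorted (with $ < everything):
  sorted[0] = $bamboo87R  (last char: 'R')
  sorted[1] = 7R$bamboo8  (last char: '8')
  sorted[2] = 87R$bamboo  (last char: 'o')
  sorted[3] = R$bamboo87  (last char: '7')
  sorted[4] = amboo87R$b  (last char: 'b')
  sorted[5] = bamboo87R$  (last char: '$')
  sorted[6] = boo87R$bam  (last char: 'm')
  sorted[7] = mboo87R$ba  (last char: 'a')
  sorted[8] = o87R$bambo  (last char: 'o')
  sorted[9] = oo87R$bamb  (last char: 'b')
Last column: R8o7b$maob
Original string S is at sorted index 5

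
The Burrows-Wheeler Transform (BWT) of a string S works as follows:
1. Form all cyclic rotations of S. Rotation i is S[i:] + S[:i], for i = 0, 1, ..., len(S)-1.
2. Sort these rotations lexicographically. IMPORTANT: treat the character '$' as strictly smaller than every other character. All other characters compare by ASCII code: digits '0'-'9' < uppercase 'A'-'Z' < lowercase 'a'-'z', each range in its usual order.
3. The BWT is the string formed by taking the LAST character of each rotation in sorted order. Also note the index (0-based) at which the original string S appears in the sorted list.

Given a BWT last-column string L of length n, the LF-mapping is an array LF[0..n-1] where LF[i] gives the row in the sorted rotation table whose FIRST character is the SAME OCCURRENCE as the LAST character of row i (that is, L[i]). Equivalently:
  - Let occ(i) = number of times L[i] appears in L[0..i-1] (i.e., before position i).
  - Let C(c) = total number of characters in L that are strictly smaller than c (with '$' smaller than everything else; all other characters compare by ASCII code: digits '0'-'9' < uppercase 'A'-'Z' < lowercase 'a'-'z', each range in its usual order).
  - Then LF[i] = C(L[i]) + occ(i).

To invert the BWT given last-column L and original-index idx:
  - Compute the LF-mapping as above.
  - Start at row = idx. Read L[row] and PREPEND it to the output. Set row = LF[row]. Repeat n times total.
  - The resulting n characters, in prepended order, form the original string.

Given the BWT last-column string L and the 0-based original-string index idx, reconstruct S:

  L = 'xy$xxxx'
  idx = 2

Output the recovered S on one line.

LF mapping: 1 6 0 2 3 4 5
Walk LF starting at row 2, prepending L[row]:
  step 1: row=2, L[2]='$', prepend. Next row=LF[2]=0
  step 2: row=0, L[0]='x', prepend. Next row=LF[0]=1
  step 3: row=1, L[1]='y', prepend. Next row=LF[1]=6
  step 4: row=6, L[6]='x', prepend. Next row=LF[6]=5
  step 5: row=5, L[5]='x', prepend. Next row=LF[5]=4
  step 6: row=4, L[4]='x', prepend. Next row=LF[4]=3
  step 7: row=3, L[3]='x', prepend. Next row=LF[3]=2
Reversed output: xxxxyx$

Answer: xxxxyx$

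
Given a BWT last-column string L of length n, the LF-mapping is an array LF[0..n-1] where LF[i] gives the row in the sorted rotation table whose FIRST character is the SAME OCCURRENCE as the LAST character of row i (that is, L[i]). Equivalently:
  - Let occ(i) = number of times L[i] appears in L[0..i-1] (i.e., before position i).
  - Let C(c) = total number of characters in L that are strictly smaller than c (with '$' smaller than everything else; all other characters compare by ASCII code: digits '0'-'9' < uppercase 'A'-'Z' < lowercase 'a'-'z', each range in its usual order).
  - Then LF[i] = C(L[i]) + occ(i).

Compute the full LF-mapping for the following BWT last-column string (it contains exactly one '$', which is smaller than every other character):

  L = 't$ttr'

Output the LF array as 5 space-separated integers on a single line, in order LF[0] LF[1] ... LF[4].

Char counts: '$':1, 'r':1, 't':3
C (first-col start): C('$')=0, C('r')=1, C('t')=2
L[0]='t': occ=0, LF[0]=C('t')+0=2+0=2
L[1]='$': occ=0, LF[1]=C('$')+0=0+0=0
L[2]='t': occ=1, LF[2]=C('t')+1=2+1=3
L[3]='t': occ=2, LF[3]=C('t')+2=2+2=4
L[4]='r': occ=0, LF[4]=C('r')+0=1+0=1

Answer: 2 0 3 4 1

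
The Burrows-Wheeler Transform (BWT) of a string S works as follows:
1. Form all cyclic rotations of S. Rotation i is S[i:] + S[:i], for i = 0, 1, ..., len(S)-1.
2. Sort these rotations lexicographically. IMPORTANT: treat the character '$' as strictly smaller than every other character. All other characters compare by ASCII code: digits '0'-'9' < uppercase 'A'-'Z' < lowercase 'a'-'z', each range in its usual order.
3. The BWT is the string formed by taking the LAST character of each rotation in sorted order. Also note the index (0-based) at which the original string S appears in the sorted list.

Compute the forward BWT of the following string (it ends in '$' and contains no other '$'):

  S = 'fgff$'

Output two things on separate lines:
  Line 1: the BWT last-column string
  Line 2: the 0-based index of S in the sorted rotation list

Answer: ffg$f
3

Derivation:
All 5 rotations (rotation i = S[i:]+S[:i]):
  rot[0] = fgff$
  rot[1] = gff$f
  rot[2] = ff$fg
  rot[3] = f$fgf
  rot[4] = $fgff
Sorted (with $ < everything):
  sorted[0] = $fgff  (last char: 'f')
  sorted[1] = f$fgf  (last char: 'f')
  sorted[2] = ff$fg  (last char: 'g')
  sorted[3] = fgff$  (last char: '$')
  sorted[4] = gff$f  (last char: 'f')
Last column: ffg$f
Original string S is at sorted index 3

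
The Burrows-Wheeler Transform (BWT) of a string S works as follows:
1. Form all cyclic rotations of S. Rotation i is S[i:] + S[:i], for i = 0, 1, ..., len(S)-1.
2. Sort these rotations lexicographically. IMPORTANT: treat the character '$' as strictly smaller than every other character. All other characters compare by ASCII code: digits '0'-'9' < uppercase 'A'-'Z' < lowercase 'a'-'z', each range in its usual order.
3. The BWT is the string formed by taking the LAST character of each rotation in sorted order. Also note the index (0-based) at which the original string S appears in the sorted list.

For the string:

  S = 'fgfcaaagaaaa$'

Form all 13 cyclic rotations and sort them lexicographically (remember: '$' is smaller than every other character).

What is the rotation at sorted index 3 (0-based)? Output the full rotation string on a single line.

Answer: aaa$fgfcaaaga

Derivation:
All 13 rotations (rotation i = S[i:]+S[:i]):
  rot[0] = fgfcaaagaaaa$
  rot[1] = gfcaaagaaaa$f
  rot[2] = fcaaagaaaa$fg
  rot[3] = caaagaaaa$fgf
  rot[4] = aaagaaaa$fgfc
  rot[5] = aagaaaa$fgfca
  rot[6] = agaaaa$fgfcaa
  rot[7] = gaaaa$fgfcaaa
  rot[8] = aaaa$fgfcaaag
  rot[9] = aaa$fgfcaaaga
  rot[10] = aa$fgfcaaagaa
  rot[11] = a$fgfcaaagaaa
  rot[12] = $fgfcaaagaaaa
Sorted (with $ < everything):
  sorted[0] = $fgfcaaagaaaa
  sorted[1] = a$fgfcaaagaaa
  sorted[2] = aa$fgfcaaagaa
  sorted[3] = aaa$fgfcaaaga
  sorted[4] = aaaa$fgfcaaag
  sorted[5] = aaagaaaa$fgfc
  sorted[6] = aagaaaa$fgfca
  sorted[7] = agaaaa$fgfcaa
  sorted[8] = caaagaaaa$fgf
  sorted[9] = fcaaagaaaa$fg
  sorted[10] = fgfcaaagaaaa$
  sorted[11] = gaaaa$fgfcaaa
  sorted[12] = gfcaaagaaaa$f
sorted[3] = aaa$fgfcaaaga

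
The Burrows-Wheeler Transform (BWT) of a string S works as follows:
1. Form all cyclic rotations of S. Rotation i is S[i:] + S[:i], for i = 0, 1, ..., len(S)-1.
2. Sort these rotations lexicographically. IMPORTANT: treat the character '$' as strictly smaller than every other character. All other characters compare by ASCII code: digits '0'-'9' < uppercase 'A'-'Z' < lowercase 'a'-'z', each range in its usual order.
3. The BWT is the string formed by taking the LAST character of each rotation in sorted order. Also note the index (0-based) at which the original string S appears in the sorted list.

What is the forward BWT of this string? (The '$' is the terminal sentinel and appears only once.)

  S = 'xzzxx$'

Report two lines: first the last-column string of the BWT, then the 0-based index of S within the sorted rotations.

All 6 rotations (rotation i = S[i:]+S[:i]):
  rot[0] = xzzxx$
  rot[1] = zzxx$x
  rot[2] = zxx$xz
  rot[3] = xx$xzz
  rot[4] = x$xzzx
  rot[5] = $xzzxx
Sorted (with $ < everything):
  sorted[0] = $xzzxx  (last char: 'x')
  sorted[1] = x$xzzx  (last char: 'x')
  sorted[2] = xx$xzz  (last char: 'z')
  sorted[3] = xzzxx$  (last char: '$')
  sorted[4] = zxx$xz  (last char: 'z')
  sorted[5] = zzxx$x  (last char: 'x')
Last column: xxz$zx
Original string S is at sorted index 3

Answer: xxz$zx
3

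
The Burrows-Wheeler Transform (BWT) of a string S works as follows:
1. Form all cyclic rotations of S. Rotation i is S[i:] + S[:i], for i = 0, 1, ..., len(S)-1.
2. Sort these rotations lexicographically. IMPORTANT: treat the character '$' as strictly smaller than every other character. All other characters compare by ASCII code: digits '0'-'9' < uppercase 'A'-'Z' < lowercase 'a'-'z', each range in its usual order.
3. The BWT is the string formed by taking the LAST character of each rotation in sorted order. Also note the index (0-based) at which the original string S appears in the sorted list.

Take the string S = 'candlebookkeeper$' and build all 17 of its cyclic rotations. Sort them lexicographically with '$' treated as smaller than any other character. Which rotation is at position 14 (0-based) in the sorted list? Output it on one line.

All 17 rotations (rotation i = S[i:]+S[:i]):
  rot[0] = candlebookkeeper$
  rot[1] = andlebookkeeper$c
  rot[2] = ndlebookkeeper$ca
  rot[3] = dlebookkeeper$can
  rot[4] = lebookkeeper$cand
  rot[5] = ebookkeeper$candl
  rot[6] = bookkeeper$candle
  rot[7] = ookkeeper$candleb
  rot[8] = okkeeper$candlebo
  rot[9] = kkeeper$candleboo
  rot[10] = keeper$candlebook
  rot[11] = eeper$candlebookk
  rot[12] = eper$candlebookke
  rot[13] = per$candlebookkee
  rot[14] = er$candlebookkeep
  rot[15] = r$candlebookkeepe
  rot[16] = $candlebookkeeper
Sorted (with $ < everything):
  sorted[0] = $candlebookkeeper
  sorted[1] = andlebookkeeper$c
  sorted[2] = bookkeeper$candle
  sorted[3] = candlebookkeeper$
  sorted[4] = dlebookkeeper$can
  sorted[5] = ebookkeeper$candl
  sorted[6] = eeper$candlebookk
  sorted[7] = eper$candlebookke
  sorted[8] = er$candlebookkeep
  sorted[9] = keeper$candlebook
  sorted[10] = kkeeper$candleboo
  sorted[11] = lebookkeeper$cand
  sorted[12] = ndlebookkeeper$ca
  sorted[13] = okkeeper$candlebo
  sorted[14] = ookkeeper$candleb
  sorted[15] = per$candlebookkee
  sorted[16] = r$candlebookkeepe
sorted[14] = ookkeeper$candleb

Answer: ookkeeper$candleb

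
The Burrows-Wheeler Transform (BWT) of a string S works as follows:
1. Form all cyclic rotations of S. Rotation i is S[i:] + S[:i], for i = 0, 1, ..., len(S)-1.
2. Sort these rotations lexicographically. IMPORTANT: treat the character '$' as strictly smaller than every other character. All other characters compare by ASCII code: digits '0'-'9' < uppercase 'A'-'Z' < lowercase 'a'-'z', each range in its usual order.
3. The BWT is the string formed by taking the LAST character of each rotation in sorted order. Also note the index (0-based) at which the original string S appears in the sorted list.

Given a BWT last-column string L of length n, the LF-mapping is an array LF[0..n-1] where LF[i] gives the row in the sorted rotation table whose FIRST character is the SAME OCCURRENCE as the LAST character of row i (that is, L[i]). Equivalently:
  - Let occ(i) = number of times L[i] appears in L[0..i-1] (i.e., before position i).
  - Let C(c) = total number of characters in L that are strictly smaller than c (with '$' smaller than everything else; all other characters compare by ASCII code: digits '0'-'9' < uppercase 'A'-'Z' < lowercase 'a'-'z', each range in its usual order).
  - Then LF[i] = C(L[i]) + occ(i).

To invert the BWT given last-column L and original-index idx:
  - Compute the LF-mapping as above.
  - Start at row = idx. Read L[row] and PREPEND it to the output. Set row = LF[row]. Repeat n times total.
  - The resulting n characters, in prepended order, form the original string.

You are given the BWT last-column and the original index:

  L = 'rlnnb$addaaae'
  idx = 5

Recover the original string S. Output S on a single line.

Answer: bananaladder$

Derivation:
LF mapping: 12 9 10 11 5 0 1 6 7 2 3 4 8
Walk LF starting at row 5, prepending L[row]:
  step 1: row=5, L[5]='$', prepend. Next row=LF[5]=0
  step 2: row=0, L[0]='r', prepend. Next row=LF[0]=12
  step 3: row=12, L[12]='e', prepend. Next row=LF[12]=8
  step 4: row=8, L[8]='d', prepend. Next row=LF[8]=7
  step 5: row=7, L[7]='d', prepend. Next row=LF[7]=6
  step 6: row=6, L[6]='a', prepend. Next row=LF[6]=1
  step 7: row=1, L[1]='l', prepend. Next row=LF[1]=9
  step 8: row=9, L[9]='a', prepend. Next row=LF[9]=2
  step 9: row=2, L[2]='n', prepend. Next row=LF[2]=10
  step 10: row=10, L[10]='a', prepend. Next row=LF[10]=3
  step 11: row=3, L[3]='n', prepend. Next row=LF[3]=11
  step 12: row=11, L[11]='a', prepend. Next row=LF[11]=4
  step 13: row=4, L[4]='b', prepend. Next row=LF[4]=5
Reversed output: bananaladder$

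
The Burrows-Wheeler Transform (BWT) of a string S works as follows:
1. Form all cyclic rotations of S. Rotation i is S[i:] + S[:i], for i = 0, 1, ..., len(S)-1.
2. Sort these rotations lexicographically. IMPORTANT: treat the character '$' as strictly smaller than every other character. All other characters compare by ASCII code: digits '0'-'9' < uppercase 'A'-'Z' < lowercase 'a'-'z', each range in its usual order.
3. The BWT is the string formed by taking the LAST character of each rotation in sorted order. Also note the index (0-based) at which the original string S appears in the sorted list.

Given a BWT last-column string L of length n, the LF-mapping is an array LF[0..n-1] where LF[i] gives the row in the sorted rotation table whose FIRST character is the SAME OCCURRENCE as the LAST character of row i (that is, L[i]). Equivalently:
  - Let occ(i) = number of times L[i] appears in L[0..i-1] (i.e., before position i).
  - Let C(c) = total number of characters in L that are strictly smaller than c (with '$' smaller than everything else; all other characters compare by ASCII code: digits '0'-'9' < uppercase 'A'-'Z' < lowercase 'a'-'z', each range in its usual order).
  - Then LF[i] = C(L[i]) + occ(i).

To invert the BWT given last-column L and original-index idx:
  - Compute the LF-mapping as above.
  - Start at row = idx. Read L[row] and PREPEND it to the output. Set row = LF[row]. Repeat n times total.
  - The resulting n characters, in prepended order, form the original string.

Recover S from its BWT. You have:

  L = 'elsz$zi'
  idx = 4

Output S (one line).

LF mapping: 1 3 4 5 0 6 2
Walk LF starting at row 4, prepending L[row]:
  step 1: row=4, L[4]='$', prepend. Next row=LF[4]=0
  step 2: row=0, L[0]='e', prepend. Next row=LF[0]=1
  step 3: row=1, L[1]='l', prepend. Next row=LF[1]=3
  step 4: row=3, L[3]='z', prepend. Next row=LF[3]=5
  step 5: row=5, L[5]='z', prepend. Next row=LF[5]=6
  step 6: row=6, L[6]='i', prepend. Next row=LF[6]=2
  step 7: row=2, L[2]='s', prepend. Next row=LF[2]=4
Reversed output: sizzle$

Answer: sizzle$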